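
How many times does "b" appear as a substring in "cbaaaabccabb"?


Searching for "b" in "cbaaaabccabb"
Scanning each position:
  Position 0: "c" => no
  Position 1: "b" => MATCH
  Position 2: "a" => no
  Position 3: "a" => no
  Position 4: "a" => no
  Position 5: "a" => no
  Position 6: "b" => MATCH
  Position 7: "c" => no
  Position 8: "c" => no
  Position 9: "a" => no
  Position 10: "b" => MATCH
  Position 11: "b" => MATCH
Total occurrences: 4

4


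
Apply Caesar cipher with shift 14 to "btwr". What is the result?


Caesar cipher: shift "btwr" by 14
  'b' (pos 1) + 14 = pos 15 = 'p'
  't' (pos 19) + 14 = pos 7 = 'h'
  'w' (pos 22) + 14 = pos 10 = 'k'
  'r' (pos 17) + 14 = pos 5 = 'f'
Result: phkf

phkf


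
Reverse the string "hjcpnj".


Input: hjcpnj
Reading characters right to left:
  Position 5: 'j'
  Position 4: 'n'
  Position 3: 'p'
  Position 2: 'c'
  Position 1: 'j'
  Position 0: 'h'
Reversed: jnpcjh

jnpcjh


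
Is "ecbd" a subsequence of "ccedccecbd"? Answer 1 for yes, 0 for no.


Check if "ecbd" is a subsequence of "ccedccecbd"
Greedy scan:
  Position 0 ('c'): no match needed
  Position 1 ('c'): no match needed
  Position 2 ('e'): matches sub[0] = 'e'
  Position 3 ('d'): no match needed
  Position 4 ('c'): matches sub[1] = 'c'
  Position 5 ('c'): no match needed
  Position 6 ('e'): no match needed
  Position 7 ('c'): no match needed
  Position 8 ('b'): matches sub[2] = 'b'
  Position 9 ('d'): matches sub[3] = 'd'
All 4 characters matched => is a subsequence

1


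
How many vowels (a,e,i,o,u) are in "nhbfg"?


Input: nhbfg
Checking each character:
  'n' at position 0: consonant
  'h' at position 1: consonant
  'b' at position 2: consonant
  'f' at position 3: consonant
  'g' at position 4: consonant
Total vowels: 0

0


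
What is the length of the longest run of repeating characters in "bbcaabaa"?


Input: "bbcaabaa"
Scanning for longest run:
  Position 1 ('b'): continues run of 'b', length=2
  Position 2 ('c'): new char, reset run to 1
  Position 3 ('a'): new char, reset run to 1
  Position 4 ('a'): continues run of 'a', length=2
  Position 5 ('b'): new char, reset run to 1
  Position 6 ('a'): new char, reset run to 1
  Position 7 ('a'): continues run of 'a', length=2
Longest run: 'b' with length 2

2


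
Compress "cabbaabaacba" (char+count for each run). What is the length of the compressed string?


Input: cabbaabaacba
Runs:
  'c' x 1 => "c1"
  'a' x 1 => "a1"
  'b' x 2 => "b2"
  'a' x 2 => "a2"
  'b' x 1 => "b1"
  'a' x 2 => "a2"
  'c' x 1 => "c1"
  'b' x 1 => "b1"
  'a' x 1 => "a1"
Compressed: "c1a1b2a2b1a2c1b1a1"
Compressed length: 18

18


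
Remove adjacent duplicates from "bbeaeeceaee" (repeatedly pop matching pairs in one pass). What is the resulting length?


Input: bbeaeeceaee
Stack-based adjacent duplicate removal:
  Read 'b': push. Stack: b
  Read 'b': matches stack top 'b' => pop. Stack: (empty)
  Read 'e': push. Stack: e
  Read 'a': push. Stack: ea
  Read 'e': push. Stack: eae
  Read 'e': matches stack top 'e' => pop. Stack: ea
  Read 'c': push. Stack: eac
  Read 'e': push. Stack: eace
  Read 'a': push. Stack: eacea
  Read 'e': push. Stack: eaceae
  Read 'e': matches stack top 'e' => pop. Stack: eacea
Final stack: "eacea" (length 5)

5


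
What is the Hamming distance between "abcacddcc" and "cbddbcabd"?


Comparing "abcacddcc" and "cbddbcabd" position by position:
  Position 0: 'a' vs 'c' => differ
  Position 1: 'b' vs 'b' => same
  Position 2: 'c' vs 'd' => differ
  Position 3: 'a' vs 'd' => differ
  Position 4: 'c' vs 'b' => differ
  Position 5: 'd' vs 'c' => differ
  Position 6: 'd' vs 'a' => differ
  Position 7: 'c' vs 'b' => differ
  Position 8: 'c' vs 'd' => differ
Total differences (Hamming distance): 8

8


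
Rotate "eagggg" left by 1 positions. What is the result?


Input: "eagggg", rotate left by 1
First 1 characters: "e"
Remaining characters: "agggg"
Concatenate remaining + first: "agggg" + "e" = "agggge"

agggge


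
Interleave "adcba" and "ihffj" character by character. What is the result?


Interleaving "adcba" and "ihffj":
  Position 0: 'a' from first, 'i' from second => "ai"
  Position 1: 'd' from first, 'h' from second => "dh"
  Position 2: 'c' from first, 'f' from second => "cf"
  Position 3: 'b' from first, 'f' from second => "bf"
  Position 4: 'a' from first, 'j' from second => "aj"
Result: aidhcfbfaj

aidhcfbfaj


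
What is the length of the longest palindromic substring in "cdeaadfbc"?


Input: "cdeaadfbc"
Checking substrings for palindromes:
  [3:5] "aa" (len 2) => palindrome
Longest palindromic substring: "aa" with length 2

2


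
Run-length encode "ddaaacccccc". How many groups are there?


Input: ddaaacccccc
Scanning for consecutive runs:
  Group 1: 'd' x 2 (positions 0-1)
  Group 2: 'a' x 3 (positions 2-4)
  Group 3: 'c' x 6 (positions 5-10)
Total groups: 3

3


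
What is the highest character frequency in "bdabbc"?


Input: bdabbc
Character counts:
  'a': 1
  'b': 3
  'c': 1
  'd': 1
Maximum frequency: 3

3


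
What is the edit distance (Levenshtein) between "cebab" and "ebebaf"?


Computing edit distance: "cebab" -> "ebebaf"
DP table:
           e    b    e    b    a    f
      0    1    2    3    4    5    6
  c   1    1    2    3    4    5    6
  e   2    1    2    2    3    4    5
  b   3    2    1    2    2    3    4
  a   4    3    2    2    3    2    3
  b   5    4    3    3    2    3    3
Edit distance = dp[5][6] = 3

3


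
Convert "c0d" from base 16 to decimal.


Input: "c0d" in base 16
Positional expansion:
  Digit 'c' (value 12) x 16^2 = 3072
  Digit '0' (value 0) x 16^1 = 0
  Digit 'd' (value 13) x 16^0 = 13
Sum = 3085

3085


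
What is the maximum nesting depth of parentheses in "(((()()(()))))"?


Input: "(((()()(()))))"
Tracking depth:
  Position 0 '(': depth becomes 1
  Position 1 '(': depth becomes 2
  Position 2 '(': depth becomes 3
  Position 3 '(': depth becomes 4
  Position 4 ')': depth becomes 3
  Position 5 '(': depth becomes 4
  Position 6 ')': depth becomes 3
  Position 7 '(': depth becomes 4
  Position 8 '(': depth becomes 5
  Position 9 ')': depth becomes 4
  Position 10 ')': depth becomes 3
  Position 11 ')': depth becomes 2
  Position 12 ')': depth becomes 1
  Position 13 ')': depth becomes 0
Maximum depth reached: 5

5


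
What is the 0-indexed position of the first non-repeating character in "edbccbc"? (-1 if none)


Input: edbccbc
Character frequencies:
  'b': 2
  'c': 3
  'd': 1
  'e': 1
Scanning left to right for freq == 1:
  Position 0 ('e'): unique! => answer = 0

0


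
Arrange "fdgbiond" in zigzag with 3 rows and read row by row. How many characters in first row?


Zigzag "fdgbiond" into 3 rows:
Placing characters:
  'f' => row 0
  'd' => row 1
  'g' => row 2
  'b' => row 1
  'i' => row 0
  'o' => row 1
  'n' => row 2
  'd' => row 1
Rows:
  Row 0: "fi"
  Row 1: "dbod"
  Row 2: "gn"
First row length: 2

2


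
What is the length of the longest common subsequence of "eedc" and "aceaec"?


LCS of "eedc" and "aceaec"
DP table:
           a    c    e    a    e    c
      0    0    0    0    0    0    0
  e   0    0    0    1    1    1    1
  e   0    0    0    1    1    2    2
  d   0    0    0    1    1    2    2
  c   0    0    1    1    1    2    3
LCS length = dp[4][6] = 3

3


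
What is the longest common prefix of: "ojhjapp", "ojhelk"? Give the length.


Words: ojhjapp, ojhelk
  Position 0: all 'o' => match
  Position 1: all 'j' => match
  Position 2: all 'h' => match
  Position 3: ('j', 'e') => mismatch, stop
LCP = "ojh" (length 3)

3


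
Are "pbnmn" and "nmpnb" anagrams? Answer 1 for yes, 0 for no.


Strings: "pbnmn", "nmpnb"
Sorted first:  bmnnp
Sorted second: bmnnp
Sorted forms match => anagrams

1


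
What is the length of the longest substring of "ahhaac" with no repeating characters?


Input: "ahhaac"
Sliding window (track last position of each char):
  Position 0 ('a'): window [0,0] length 1 -- new best
  Position 1 ('h'): window [0,1] length 2 -- new best
  Position 2 ('h'): repeat (last at 1), move window start to 2
  Position 2 ('h'): window [2,2] length 1
  Position 3 ('a'): window [2,3] length 2
  Position 4 ('a'): repeat (last at 3), move window start to 4
  Position 4 ('a'): window [4,4] length 1
  Position 5 ('c'): window [4,5] length 2
Longest substring with no repeats: "ah" with length 2

2


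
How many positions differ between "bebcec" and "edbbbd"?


Comparing "bebcec" and "edbbbd" position by position:
  Position 0: 'b' vs 'e' => DIFFER
  Position 1: 'e' vs 'd' => DIFFER
  Position 2: 'b' vs 'b' => same
  Position 3: 'c' vs 'b' => DIFFER
  Position 4: 'e' vs 'b' => DIFFER
  Position 5: 'c' vs 'd' => DIFFER
Positions that differ: 5

5


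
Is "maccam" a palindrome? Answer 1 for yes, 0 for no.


Input: maccam
Reversed: maccam
  Compare pos 0 ('m') with pos 5 ('m'): match
  Compare pos 1 ('a') with pos 4 ('a'): match
  Compare pos 2 ('c') with pos 3 ('c'): match
Result: palindrome

1


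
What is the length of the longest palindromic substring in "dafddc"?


Input: "dafddc"
Checking substrings for palindromes:
  [3:5] "dd" (len 2) => palindrome
Longest palindromic substring: "dd" with length 2

2


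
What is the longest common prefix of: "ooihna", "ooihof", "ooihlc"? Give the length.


Words: ooihna, ooihof, ooihlc
  Position 0: all 'o' => match
  Position 1: all 'o' => match
  Position 2: all 'i' => match
  Position 3: all 'h' => match
  Position 4: ('n', 'o', 'l') => mismatch, stop
LCP = "ooih" (length 4)

4


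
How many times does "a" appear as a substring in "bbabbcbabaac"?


Searching for "a" in "bbabbcbabaac"
Scanning each position:
  Position 0: "b" => no
  Position 1: "b" => no
  Position 2: "a" => MATCH
  Position 3: "b" => no
  Position 4: "b" => no
  Position 5: "c" => no
  Position 6: "b" => no
  Position 7: "a" => MATCH
  Position 8: "b" => no
  Position 9: "a" => MATCH
  Position 10: "a" => MATCH
  Position 11: "c" => no
Total occurrences: 4

4


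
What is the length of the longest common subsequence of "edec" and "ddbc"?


LCS of "edec" and "ddbc"
DP table:
           d    d    b    c
      0    0    0    0    0
  e   0    0    0    0    0
  d   0    1    1    1    1
  e   0    1    1    1    1
  c   0    1    1    1    2
LCS length = dp[4][4] = 2

2


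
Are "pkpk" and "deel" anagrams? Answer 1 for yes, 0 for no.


Strings: "pkpk", "deel"
Sorted first:  kkpp
Sorted second: deel
Differ at position 0: 'k' vs 'd' => not anagrams

0


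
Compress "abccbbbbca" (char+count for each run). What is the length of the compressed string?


Input: abccbbbbca
Runs:
  'a' x 1 => "a1"
  'b' x 1 => "b1"
  'c' x 2 => "c2"
  'b' x 4 => "b4"
  'c' x 1 => "c1"
  'a' x 1 => "a1"
Compressed: "a1b1c2b4c1a1"
Compressed length: 12

12


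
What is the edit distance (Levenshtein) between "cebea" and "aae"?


Computing edit distance: "cebea" -> "aae"
DP table:
           a    a    e
      0    1    2    3
  c   1    1    2    3
  e   2    2    2    2
  b   3    3    3    3
  e   4    4    4    3
  a   5    4    4    4
Edit distance = dp[5][3] = 4

4


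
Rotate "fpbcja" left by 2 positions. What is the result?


Input: "fpbcja", rotate left by 2
First 2 characters: "fp"
Remaining characters: "bcja"
Concatenate remaining + first: "bcja" + "fp" = "bcjafp"

bcjafp


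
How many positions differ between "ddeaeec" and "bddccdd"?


Comparing "ddeaeec" and "bddccdd" position by position:
  Position 0: 'd' vs 'b' => DIFFER
  Position 1: 'd' vs 'd' => same
  Position 2: 'e' vs 'd' => DIFFER
  Position 3: 'a' vs 'c' => DIFFER
  Position 4: 'e' vs 'c' => DIFFER
  Position 5: 'e' vs 'd' => DIFFER
  Position 6: 'c' vs 'd' => DIFFER
Positions that differ: 6

6


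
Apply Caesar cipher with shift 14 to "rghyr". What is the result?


Caesar cipher: shift "rghyr" by 14
  'r' (pos 17) + 14 = pos 5 = 'f'
  'g' (pos 6) + 14 = pos 20 = 'u'
  'h' (pos 7) + 14 = pos 21 = 'v'
  'y' (pos 24) + 14 = pos 12 = 'm'
  'r' (pos 17) + 14 = pos 5 = 'f'
Result: fuvmf

fuvmf


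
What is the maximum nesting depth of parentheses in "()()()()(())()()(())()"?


Input: "()()()()(())()()(())()"
Tracking depth:
  Position 0 '(': depth becomes 1
  Position 1 ')': depth becomes 0
  Position 2 '(': depth becomes 1
  Position 3 ')': depth becomes 0
  Position 4 '(': depth becomes 1
  Position 5 ')': depth becomes 0
  Position 6 '(': depth becomes 1
  Position 7 ')': depth becomes 0
  Position 8 '(': depth becomes 1
  Position 9 '(': depth becomes 2
  Position 10 ')': depth becomes 1
  Position 11 ')': depth becomes 0
  Position 12 '(': depth becomes 1
  Position 13 ')': depth becomes 0
  Position 14 '(': depth becomes 1
  Position 15 ')': depth becomes 0
  Position 16 '(': depth becomes 1
  Position 17 '(': depth becomes 2
  Position 18 ')': depth becomes 1
  Position 19 ')': depth becomes 0
  Position 20 '(': depth becomes 1
  Position 21 ')': depth becomes 0
Maximum depth reached: 2

2


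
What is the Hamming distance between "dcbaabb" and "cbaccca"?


Comparing "dcbaabb" and "cbaccca" position by position:
  Position 0: 'd' vs 'c' => differ
  Position 1: 'c' vs 'b' => differ
  Position 2: 'b' vs 'a' => differ
  Position 3: 'a' vs 'c' => differ
  Position 4: 'a' vs 'c' => differ
  Position 5: 'b' vs 'c' => differ
  Position 6: 'b' vs 'a' => differ
Total differences (Hamming distance): 7

7


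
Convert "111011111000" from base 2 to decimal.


Input: "111011111000" in base 2
Positional expansion:
  Digit '1' (value 1) x 2^11 = 2048
  Digit '1' (value 1) x 2^10 = 1024
  Digit '1' (value 1) x 2^9 = 512
  Digit '0' (value 0) x 2^8 = 0
  Digit '1' (value 1) x 2^7 = 128
  Digit '1' (value 1) x 2^6 = 64
  Digit '1' (value 1) x 2^5 = 32
  Digit '1' (value 1) x 2^4 = 16
  Digit '1' (value 1) x 2^3 = 8
  Digit '0' (value 0) x 2^2 = 0
  Digit '0' (value 0) x 2^1 = 0
  Digit '0' (value 0) x 2^0 = 0
Sum = 3832

3832


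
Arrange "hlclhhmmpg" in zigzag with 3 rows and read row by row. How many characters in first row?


Zigzag "hlclhhmmpg" into 3 rows:
Placing characters:
  'h' => row 0
  'l' => row 1
  'c' => row 2
  'l' => row 1
  'h' => row 0
  'h' => row 1
  'm' => row 2
  'm' => row 1
  'p' => row 0
  'g' => row 1
Rows:
  Row 0: "hhp"
  Row 1: "llhmg"
  Row 2: "cm"
First row length: 3

3


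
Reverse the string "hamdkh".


Input: hamdkh
Reading characters right to left:
  Position 5: 'h'
  Position 4: 'k'
  Position 3: 'd'
  Position 2: 'm'
  Position 1: 'a'
  Position 0: 'h'
Reversed: hkdmah

hkdmah


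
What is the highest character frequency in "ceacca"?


Input: ceacca
Character counts:
  'a': 2
  'c': 3
  'e': 1
Maximum frequency: 3

3


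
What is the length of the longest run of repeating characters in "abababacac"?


Input: "abababacac"
Scanning for longest run:
  Position 1 ('b'): new char, reset run to 1
  Position 2 ('a'): new char, reset run to 1
  Position 3 ('b'): new char, reset run to 1
  Position 4 ('a'): new char, reset run to 1
  Position 5 ('b'): new char, reset run to 1
  Position 6 ('a'): new char, reset run to 1
  Position 7 ('c'): new char, reset run to 1
  Position 8 ('a'): new char, reset run to 1
  Position 9 ('c'): new char, reset run to 1
Longest run: 'a' with length 1

1


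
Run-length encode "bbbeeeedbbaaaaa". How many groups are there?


Input: bbbeeeedbbaaaaa
Scanning for consecutive runs:
  Group 1: 'b' x 3 (positions 0-2)
  Group 2: 'e' x 4 (positions 3-6)
  Group 3: 'd' x 1 (positions 7-7)
  Group 4: 'b' x 2 (positions 8-9)
  Group 5: 'a' x 5 (positions 10-14)
Total groups: 5

5


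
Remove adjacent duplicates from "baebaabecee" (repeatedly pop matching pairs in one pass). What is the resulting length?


Input: baebaabecee
Stack-based adjacent duplicate removal:
  Read 'b': push. Stack: b
  Read 'a': push. Stack: ba
  Read 'e': push. Stack: bae
  Read 'b': push. Stack: baeb
  Read 'a': push. Stack: baeba
  Read 'a': matches stack top 'a' => pop. Stack: baeb
  Read 'b': matches stack top 'b' => pop. Stack: bae
  Read 'e': matches stack top 'e' => pop. Stack: ba
  Read 'c': push. Stack: bac
  Read 'e': push. Stack: bace
  Read 'e': matches stack top 'e' => pop. Stack: bac
Final stack: "bac" (length 3)

3


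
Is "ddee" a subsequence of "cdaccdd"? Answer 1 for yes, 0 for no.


Check if "ddee" is a subsequence of "cdaccdd"
Greedy scan:
  Position 0 ('c'): no match needed
  Position 1 ('d'): matches sub[0] = 'd'
  Position 2 ('a'): no match needed
  Position 3 ('c'): no match needed
  Position 4 ('c'): no match needed
  Position 5 ('d'): matches sub[1] = 'd'
  Position 6 ('d'): no match needed
Only matched 2/4 characters => not a subsequence

0


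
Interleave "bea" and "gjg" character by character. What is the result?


Interleaving "bea" and "gjg":
  Position 0: 'b' from first, 'g' from second => "bg"
  Position 1: 'e' from first, 'j' from second => "ej"
  Position 2: 'a' from first, 'g' from second => "ag"
Result: bgejag

bgejag


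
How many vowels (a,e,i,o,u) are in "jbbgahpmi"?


Input: jbbgahpmi
Checking each character:
  'j' at position 0: consonant
  'b' at position 1: consonant
  'b' at position 2: consonant
  'g' at position 3: consonant
  'a' at position 4: vowel (running total: 1)
  'h' at position 5: consonant
  'p' at position 6: consonant
  'm' at position 7: consonant
  'i' at position 8: vowel (running total: 2)
Total vowels: 2

2


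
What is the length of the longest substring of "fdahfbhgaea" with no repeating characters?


Input: "fdahfbhgaea"
Sliding window (track last position of each char):
  Position 0 ('f'): window [0,0] length 1 -- new best
  Position 1 ('d'): window [0,1] length 2 -- new best
  Position 2 ('a'): window [0,2] length 3 -- new best
  Position 3 ('h'): window [0,3] length 4 -- new best
  Position 4 ('f'): repeat (last at 0), move window start to 1
  Position 4 ('f'): window [1,4] length 4
  Position 5 ('b'): window [1,5] length 5 -- new best
  Position 6 ('h'): repeat (last at 3), move window start to 4
  Position 6 ('h'): window [4,6] length 3
  Position 7 ('g'): window [4,7] length 4
  Position 8 ('a'): window [4,8] length 5
  Position 9 ('e'): window [4,9] length 6 -- new best
  Position 10 ('a'): repeat (last at 8), move window start to 9
  Position 10 ('a'): window [9,10] length 2
Longest substring with no repeats: "fbhgae" with length 6

6


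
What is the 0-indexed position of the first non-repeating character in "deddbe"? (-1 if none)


Input: deddbe
Character frequencies:
  'b': 1
  'd': 3
  'e': 2
Scanning left to right for freq == 1:
  Position 0 ('d'): freq=3, skip
  Position 1 ('e'): freq=2, skip
  Position 2 ('d'): freq=3, skip
  Position 3 ('d'): freq=3, skip
  Position 4 ('b'): unique! => answer = 4

4


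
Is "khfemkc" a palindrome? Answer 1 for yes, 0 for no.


Input: khfemkc
Reversed: ckmefhk
  Compare pos 0 ('k') with pos 6 ('c'): MISMATCH
  Compare pos 1 ('h') with pos 5 ('k'): MISMATCH
  Compare pos 2 ('f') with pos 4 ('m'): MISMATCH
Result: not a palindrome

0


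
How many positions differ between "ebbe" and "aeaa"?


Comparing "ebbe" and "aeaa" position by position:
  Position 0: 'e' vs 'a' => DIFFER
  Position 1: 'b' vs 'e' => DIFFER
  Position 2: 'b' vs 'a' => DIFFER
  Position 3: 'e' vs 'a' => DIFFER
Positions that differ: 4

4


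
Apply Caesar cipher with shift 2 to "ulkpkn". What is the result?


Caesar cipher: shift "ulkpkn" by 2
  'u' (pos 20) + 2 = pos 22 = 'w'
  'l' (pos 11) + 2 = pos 13 = 'n'
  'k' (pos 10) + 2 = pos 12 = 'm'
  'p' (pos 15) + 2 = pos 17 = 'r'
  'k' (pos 10) + 2 = pos 12 = 'm'
  'n' (pos 13) + 2 = pos 15 = 'p'
Result: wnmrmp

wnmrmp


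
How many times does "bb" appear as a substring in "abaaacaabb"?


Searching for "bb" in "abaaacaabb"
Scanning each position:
  Position 0: "ab" => no
  Position 1: "ba" => no
  Position 2: "aa" => no
  Position 3: "aa" => no
  Position 4: "ac" => no
  Position 5: "ca" => no
  Position 6: "aa" => no
  Position 7: "ab" => no
  Position 8: "bb" => MATCH
Total occurrences: 1

1


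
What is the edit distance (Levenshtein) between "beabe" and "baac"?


Computing edit distance: "beabe" -> "baac"
DP table:
           b    a    a    c
      0    1    2    3    4
  b   1    0    1    2    3
  e   2    1    1    2    3
  a   3    2    1    1    2
  b   4    3    2    2    2
  e   5    4    3    3    3
Edit distance = dp[5][4] = 3

3


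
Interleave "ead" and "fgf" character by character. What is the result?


Interleaving "ead" and "fgf":
  Position 0: 'e' from first, 'f' from second => "ef"
  Position 1: 'a' from first, 'g' from second => "ag"
  Position 2: 'd' from first, 'f' from second => "df"
Result: efagdf

efagdf


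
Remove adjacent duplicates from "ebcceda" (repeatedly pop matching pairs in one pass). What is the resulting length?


Input: ebcceda
Stack-based adjacent duplicate removal:
  Read 'e': push. Stack: e
  Read 'b': push. Stack: eb
  Read 'c': push. Stack: ebc
  Read 'c': matches stack top 'c' => pop. Stack: eb
  Read 'e': push. Stack: ebe
  Read 'd': push. Stack: ebed
  Read 'a': push. Stack: ebeda
Final stack: "ebeda" (length 5)

5


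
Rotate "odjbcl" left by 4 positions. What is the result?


Input: "odjbcl", rotate left by 4
First 4 characters: "odjb"
Remaining characters: "cl"
Concatenate remaining + first: "cl" + "odjb" = "clodjb"

clodjb


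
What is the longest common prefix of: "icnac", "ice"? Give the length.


Words: icnac, ice
  Position 0: all 'i' => match
  Position 1: all 'c' => match
  Position 2: ('n', 'e') => mismatch, stop
LCP = "ic" (length 2)

2


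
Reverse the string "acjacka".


Input: acjacka
Reading characters right to left:
  Position 6: 'a'
  Position 5: 'k'
  Position 4: 'c'
  Position 3: 'a'
  Position 2: 'j'
  Position 1: 'c'
  Position 0: 'a'
Reversed: akcajca

akcajca


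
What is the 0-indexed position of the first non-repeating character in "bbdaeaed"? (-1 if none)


Input: bbdaeaed
Character frequencies:
  'a': 2
  'b': 2
  'd': 2
  'e': 2
Scanning left to right for freq == 1:
  Position 0 ('b'): freq=2, skip
  Position 1 ('b'): freq=2, skip
  Position 2 ('d'): freq=2, skip
  Position 3 ('a'): freq=2, skip
  Position 4 ('e'): freq=2, skip
  Position 5 ('a'): freq=2, skip
  Position 6 ('e'): freq=2, skip
  Position 7 ('d'): freq=2, skip
  No unique character found => answer = -1

-1


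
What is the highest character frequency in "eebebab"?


Input: eebebab
Character counts:
  'a': 1
  'b': 3
  'e': 3
Maximum frequency: 3

3


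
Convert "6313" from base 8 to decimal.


Input: "6313" in base 8
Positional expansion:
  Digit '6' (value 6) x 8^3 = 3072
  Digit '3' (value 3) x 8^2 = 192
  Digit '1' (value 1) x 8^1 = 8
  Digit '3' (value 3) x 8^0 = 3
Sum = 3275

3275


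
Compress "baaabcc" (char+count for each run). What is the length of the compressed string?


Input: baaabcc
Runs:
  'b' x 1 => "b1"
  'a' x 3 => "a3"
  'b' x 1 => "b1"
  'c' x 2 => "c2"
Compressed: "b1a3b1c2"
Compressed length: 8

8


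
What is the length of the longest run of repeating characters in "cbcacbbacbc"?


Input: "cbcacbbacbc"
Scanning for longest run:
  Position 1 ('b'): new char, reset run to 1
  Position 2 ('c'): new char, reset run to 1
  Position 3 ('a'): new char, reset run to 1
  Position 4 ('c'): new char, reset run to 1
  Position 5 ('b'): new char, reset run to 1
  Position 6 ('b'): continues run of 'b', length=2
  Position 7 ('a'): new char, reset run to 1
  Position 8 ('c'): new char, reset run to 1
  Position 9 ('b'): new char, reset run to 1
  Position 10 ('c'): new char, reset run to 1
Longest run: 'b' with length 2

2


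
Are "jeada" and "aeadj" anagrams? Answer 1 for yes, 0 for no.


Strings: "jeada", "aeadj"
Sorted first:  aadej
Sorted second: aadej
Sorted forms match => anagrams

1


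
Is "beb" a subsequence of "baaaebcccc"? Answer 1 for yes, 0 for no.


Check if "beb" is a subsequence of "baaaebcccc"
Greedy scan:
  Position 0 ('b'): matches sub[0] = 'b'
  Position 1 ('a'): no match needed
  Position 2 ('a'): no match needed
  Position 3 ('a'): no match needed
  Position 4 ('e'): matches sub[1] = 'e'
  Position 5 ('b'): matches sub[2] = 'b'
  Position 6 ('c'): no match needed
  Position 7 ('c'): no match needed
  Position 8 ('c'): no match needed
  Position 9 ('c'): no match needed
All 3 characters matched => is a subsequence

1


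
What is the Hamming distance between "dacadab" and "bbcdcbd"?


Comparing "dacadab" and "bbcdcbd" position by position:
  Position 0: 'd' vs 'b' => differ
  Position 1: 'a' vs 'b' => differ
  Position 2: 'c' vs 'c' => same
  Position 3: 'a' vs 'd' => differ
  Position 4: 'd' vs 'c' => differ
  Position 5: 'a' vs 'b' => differ
  Position 6: 'b' vs 'd' => differ
Total differences (Hamming distance): 6

6


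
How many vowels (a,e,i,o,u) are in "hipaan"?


Input: hipaan
Checking each character:
  'h' at position 0: consonant
  'i' at position 1: vowel (running total: 1)
  'p' at position 2: consonant
  'a' at position 3: vowel (running total: 2)
  'a' at position 4: vowel (running total: 3)
  'n' at position 5: consonant
Total vowels: 3

3


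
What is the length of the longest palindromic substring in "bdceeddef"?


Input: "bdceeddef"
Checking substrings for palindromes:
  [4:8] "edde" (len 4) => palindrome
  [3:5] "ee" (len 2) => palindrome
  [5:7] "dd" (len 2) => palindrome
Longest palindromic substring: "edde" with length 4

4


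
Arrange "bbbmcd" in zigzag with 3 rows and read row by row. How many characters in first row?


Zigzag "bbbmcd" into 3 rows:
Placing characters:
  'b' => row 0
  'b' => row 1
  'b' => row 2
  'm' => row 1
  'c' => row 0
  'd' => row 1
Rows:
  Row 0: "bc"
  Row 1: "bmd"
  Row 2: "b"
First row length: 2

2


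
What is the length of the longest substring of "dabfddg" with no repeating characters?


Input: "dabfddg"
Sliding window (track last position of each char):
  Position 0 ('d'): window [0,0] length 1 -- new best
  Position 1 ('a'): window [0,1] length 2 -- new best
  Position 2 ('b'): window [0,2] length 3 -- new best
  Position 3 ('f'): window [0,3] length 4 -- new best
  Position 4 ('d'): repeat (last at 0), move window start to 1
  Position 4 ('d'): window [1,4] length 4
  Position 5 ('d'): repeat (last at 4), move window start to 5
  Position 5 ('d'): window [5,5] length 1
  Position 6 ('g'): window [5,6] length 2
Longest substring with no repeats: "dabf" with length 4

4


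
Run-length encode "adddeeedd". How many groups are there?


Input: adddeeedd
Scanning for consecutive runs:
  Group 1: 'a' x 1 (positions 0-0)
  Group 2: 'd' x 3 (positions 1-3)
  Group 3: 'e' x 3 (positions 4-6)
  Group 4: 'd' x 2 (positions 7-8)
Total groups: 4

4


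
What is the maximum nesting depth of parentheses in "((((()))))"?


Input: "((((()))))"
Tracking depth:
  Position 0 '(': depth becomes 1
  Position 1 '(': depth becomes 2
  Position 2 '(': depth becomes 3
  Position 3 '(': depth becomes 4
  Position 4 '(': depth becomes 5
  Position 5 ')': depth becomes 4
  Position 6 ')': depth becomes 3
  Position 7 ')': depth becomes 2
  Position 8 ')': depth becomes 1
  Position 9 ')': depth becomes 0
Maximum depth reached: 5

5


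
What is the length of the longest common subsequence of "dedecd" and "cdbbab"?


LCS of "dedecd" and "cdbbab"
DP table:
           c    d    b    b    a    b
      0    0    0    0    0    0    0
  d   0    0    1    1    1    1    1
  e   0    0    1    1    1    1    1
  d   0    0    1    1    1    1    1
  e   0    0    1    1    1    1    1
  c   0    1    1    1    1    1    1
  d   0    1    2    2    2    2    2
LCS length = dp[6][6] = 2

2


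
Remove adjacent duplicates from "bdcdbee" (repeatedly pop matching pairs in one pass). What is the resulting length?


Input: bdcdbee
Stack-based adjacent duplicate removal:
  Read 'b': push. Stack: b
  Read 'd': push. Stack: bd
  Read 'c': push. Stack: bdc
  Read 'd': push. Stack: bdcd
  Read 'b': push. Stack: bdcdb
  Read 'e': push. Stack: bdcdbe
  Read 'e': matches stack top 'e' => pop. Stack: bdcdb
Final stack: "bdcdb" (length 5)

5


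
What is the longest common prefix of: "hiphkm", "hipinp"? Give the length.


Words: hiphkm, hipinp
  Position 0: all 'h' => match
  Position 1: all 'i' => match
  Position 2: all 'p' => match
  Position 3: ('h', 'i') => mismatch, stop
LCP = "hip" (length 3)

3


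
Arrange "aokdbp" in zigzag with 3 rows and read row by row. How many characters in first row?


Zigzag "aokdbp" into 3 rows:
Placing characters:
  'a' => row 0
  'o' => row 1
  'k' => row 2
  'd' => row 1
  'b' => row 0
  'p' => row 1
Rows:
  Row 0: "ab"
  Row 1: "odp"
  Row 2: "k"
First row length: 2

2


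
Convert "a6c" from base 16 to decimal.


Input: "a6c" in base 16
Positional expansion:
  Digit 'a' (value 10) x 16^2 = 2560
  Digit '6' (value 6) x 16^1 = 96
  Digit 'c' (value 12) x 16^0 = 12
Sum = 2668

2668


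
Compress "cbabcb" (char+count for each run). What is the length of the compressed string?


Input: cbabcb
Runs:
  'c' x 1 => "c1"
  'b' x 1 => "b1"
  'a' x 1 => "a1"
  'b' x 1 => "b1"
  'c' x 1 => "c1"
  'b' x 1 => "b1"
Compressed: "c1b1a1b1c1b1"
Compressed length: 12

12


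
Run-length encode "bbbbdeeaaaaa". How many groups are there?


Input: bbbbdeeaaaaa
Scanning for consecutive runs:
  Group 1: 'b' x 4 (positions 0-3)
  Group 2: 'd' x 1 (positions 4-4)
  Group 3: 'e' x 2 (positions 5-6)
  Group 4: 'a' x 5 (positions 7-11)
Total groups: 4

4


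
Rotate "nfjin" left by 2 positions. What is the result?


Input: "nfjin", rotate left by 2
First 2 characters: "nf"
Remaining characters: "jin"
Concatenate remaining + first: "jin" + "nf" = "jinnf"

jinnf


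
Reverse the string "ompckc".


Input: ompckc
Reading characters right to left:
  Position 5: 'c'
  Position 4: 'k'
  Position 3: 'c'
  Position 2: 'p'
  Position 1: 'm'
  Position 0: 'o'
Reversed: ckcpmo

ckcpmo


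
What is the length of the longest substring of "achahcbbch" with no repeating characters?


Input: "achahcbbch"
Sliding window (track last position of each char):
  Position 0 ('a'): window [0,0] length 1 -- new best
  Position 1 ('c'): window [0,1] length 2 -- new best
  Position 2 ('h'): window [0,2] length 3 -- new best
  Position 3 ('a'): repeat (last at 0), move window start to 1
  Position 3 ('a'): window [1,3] length 3
  Position 4 ('h'): repeat (last at 2), move window start to 3
  Position 4 ('h'): window [3,4] length 2
  Position 5 ('c'): window [3,5] length 3
  Position 6 ('b'): window [3,6] length 4 -- new best
  Position 7 ('b'): repeat (last at 6), move window start to 7
  Position 7 ('b'): window [7,7] length 1
  Position 8 ('c'): window [7,8] length 2
  Position 9 ('h'): window [7,9] length 3
Longest substring with no repeats: "ahcb" with length 4

4


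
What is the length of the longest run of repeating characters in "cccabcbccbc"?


Input: "cccabcbccbc"
Scanning for longest run:
  Position 1 ('c'): continues run of 'c', length=2
  Position 2 ('c'): continues run of 'c', length=3
  Position 3 ('a'): new char, reset run to 1
  Position 4 ('b'): new char, reset run to 1
  Position 5 ('c'): new char, reset run to 1
  Position 6 ('b'): new char, reset run to 1
  Position 7 ('c'): new char, reset run to 1
  Position 8 ('c'): continues run of 'c', length=2
  Position 9 ('b'): new char, reset run to 1
  Position 10 ('c'): new char, reset run to 1
Longest run: 'c' with length 3

3


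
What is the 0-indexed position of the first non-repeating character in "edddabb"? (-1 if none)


Input: edddabb
Character frequencies:
  'a': 1
  'b': 2
  'd': 3
  'e': 1
Scanning left to right for freq == 1:
  Position 0 ('e'): unique! => answer = 0

0


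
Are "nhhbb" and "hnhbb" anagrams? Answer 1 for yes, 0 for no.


Strings: "nhhbb", "hnhbb"
Sorted first:  bbhhn
Sorted second: bbhhn
Sorted forms match => anagrams

1


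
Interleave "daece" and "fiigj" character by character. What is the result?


Interleaving "daece" and "fiigj":
  Position 0: 'd' from first, 'f' from second => "df"
  Position 1: 'a' from first, 'i' from second => "ai"
  Position 2: 'e' from first, 'i' from second => "ei"
  Position 3: 'c' from first, 'g' from second => "cg"
  Position 4: 'e' from first, 'j' from second => "ej"
Result: dfaieicgej

dfaieicgej


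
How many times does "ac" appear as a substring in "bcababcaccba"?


Searching for "ac" in "bcababcaccba"
Scanning each position:
  Position 0: "bc" => no
  Position 1: "ca" => no
  Position 2: "ab" => no
  Position 3: "ba" => no
  Position 4: "ab" => no
  Position 5: "bc" => no
  Position 6: "ca" => no
  Position 7: "ac" => MATCH
  Position 8: "cc" => no
  Position 9: "cb" => no
  Position 10: "ba" => no
Total occurrences: 1

1


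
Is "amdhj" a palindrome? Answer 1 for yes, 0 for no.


Input: amdhj
Reversed: jhdma
  Compare pos 0 ('a') with pos 4 ('j'): MISMATCH
  Compare pos 1 ('m') with pos 3 ('h'): MISMATCH
Result: not a palindrome

0


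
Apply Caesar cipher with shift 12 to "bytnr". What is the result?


Caesar cipher: shift "bytnr" by 12
  'b' (pos 1) + 12 = pos 13 = 'n'
  'y' (pos 24) + 12 = pos 10 = 'k'
  't' (pos 19) + 12 = pos 5 = 'f'
  'n' (pos 13) + 12 = pos 25 = 'z'
  'r' (pos 17) + 12 = pos 3 = 'd'
Result: nkfzd

nkfzd


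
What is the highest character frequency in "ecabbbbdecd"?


Input: ecabbbbdecd
Character counts:
  'a': 1
  'b': 4
  'c': 2
  'd': 2
  'e': 2
Maximum frequency: 4

4


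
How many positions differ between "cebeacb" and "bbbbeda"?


Comparing "cebeacb" and "bbbbeda" position by position:
  Position 0: 'c' vs 'b' => DIFFER
  Position 1: 'e' vs 'b' => DIFFER
  Position 2: 'b' vs 'b' => same
  Position 3: 'e' vs 'b' => DIFFER
  Position 4: 'a' vs 'e' => DIFFER
  Position 5: 'c' vs 'd' => DIFFER
  Position 6: 'b' vs 'a' => DIFFER
Positions that differ: 6

6


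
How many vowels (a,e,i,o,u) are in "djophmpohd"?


Input: djophmpohd
Checking each character:
  'd' at position 0: consonant
  'j' at position 1: consonant
  'o' at position 2: vowel (running total: 1)
  'p' at position 3: consonant
  'h' at position 4: consonant
  'm' at position 5: consonant
  'p' at position 6: consonant
  'o' at position 7: vowel (running total: 2)
  'h' at position 8: consonant
  'd' at position 9: consonant
Total vowels: 2

2


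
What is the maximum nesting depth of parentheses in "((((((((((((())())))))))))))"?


Input: "((((((((((((())())))))))))))"
Tracking depth:
  Position 0 '(': depth becomes 1
  Position 1 '(': depth becomes 2
  Position 2 '(': depth becomes 3
  Position 3 '(': depth becomes 4
  Position 4 '(': depth becomes 5
  Position 5 '(': depth becomes 6
  Position 6 '(': depth becomes 7
  Position 7 '(': depth becomes 8
  Position 8 '(': depth becomes 9
  Position 9 '(': depth becomes 10
  Position 10 '(': depth becomes 11
  Position 11 '(': depth becomes 12
  Position 12 '(': depth becomes 13
  Position 13 ')': depth becomes 12
  Position 14 ')': depth becomes 11
  Position 15 '(': depth becomes 12
  Position 16 ')': depth becomes 11
  Position 17 ')': depth becomes 10
  Position 18 ')': depth becomes 9
  Position 19 ')': depth becomes 8
  Position 20 ')': depth becomes 7
  Position 21 ')': depth becomes 6
  Position 22 ')': depth becomes 5
  Position 23 ')': depth becomes 4
  Position 24 ')': depth becomes 3
  Position 25 ')': depth becomes 2
  Position 26 ')': depth becomes 1
  Position 27 ')': depth becomes 0
Maximum depth reached: 13

13


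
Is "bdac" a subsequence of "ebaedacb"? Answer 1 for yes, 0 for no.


Check if "bdac" is a subsequence of "ebaedacb"
Greedy scan:
  Position 0 ('e'): no match needed
  Position 1 ('b'): matches sub[0] = 'b'
  Position 2 ('a'): no match needed
  Position 3 ('e'): no match needed
  Position 4 ('d'): matches sub[1] = 'd'
  Position 5 ('a'): matches sub[2] = 'a'
  Position 6 ('c'): matches sub[3] = 'c'
  Position 7 ('b'): no match needed
All 4 characters matched => is a subsequence

1


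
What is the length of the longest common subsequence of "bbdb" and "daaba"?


LCS of "bbdb" and "daaba"
DP table:
           d    a    a    b    a
      0    0    0    0    0    0
  b   0    0    0    0    1    1
  b   0    0    0    0    1    1
  d   0    1    1    1    1    1
  b   0    1    1    1    2    2
LCS length = dp[4][5] = 2

2


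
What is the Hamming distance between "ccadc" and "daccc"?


Comparing "ccadc" and "daccc" position by position:
  Position 0: 'c' vs 'd' => differ
  Position 1: 'c' vs 'a' => differ
  Position 2: 'a' vs 'c' => differ
  Position 3: 'd' vs 'c' => differ
  Position 4: 'c' vs 'c' => same
Total differences (Hamming distance): 4

4


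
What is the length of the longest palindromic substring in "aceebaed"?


Input: "aceebaed"
Checking substrings for palindromes:
  [2:4] "ee" (len 2) => palindrome
Longest palindromic substring: "ee" with length 2

2


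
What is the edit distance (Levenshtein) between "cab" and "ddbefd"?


Computing edit distance: "cab" -> "ddbefd"
DP table:
           d    d    b    e    f    d
      0    1    2    3    4    5    6
  c   1    1    2    3    4    5    6
  a   2    2    2    3    4    5    6
  b   3    3    3    2    3    4    5
Edit distance = dp[3][6] = 5

5


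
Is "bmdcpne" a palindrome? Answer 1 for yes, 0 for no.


Input: bmdcpne
Reversed: enpcdmb
  Compare pos 0 ('b') with pos 6 ('e'): MISMATCH
  Compare pos 1 ('m') with pos 5 ('n'): MISMATCH
  Compare pos 2 ('d') with pos 4 ('p'): MISMATCH
Result: not a palindrome

0


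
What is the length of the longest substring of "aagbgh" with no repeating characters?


Input: "aagbgh"
Sliding window (track last position of each char):
  Position 0 ('a'): window [0,0] length 1 -- new best
  Position 1 ('a'): repeat (last at 0), move window start to 1
  Position 1 ('a'): window [1,1] length 1
  Position 2 ('g'): window [1,2] length 2 -- new best
  Position 3 ('b'): window [1,3] length 3 -- new best
  Position 4 ('g'): repeat (last at 2), move window start to 3
  Position 4 ('g'): window [3,4] length 2
  Position 5 ('h'): window [3,5] length 3
Longest substring with no repeats: "agb" with length 3

3


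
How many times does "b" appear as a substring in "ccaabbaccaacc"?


Searching for "b" in "ccaabbaccaacc"
Scanning each position:
  Position 0: "c" => no
  Position 1: "c" => no
  Position 2: "a" => no
  Position 3: "a" => no
  Position 4: "b" => MATCH
  Position 5: "b" => MATCH
  Position 6: "a" => no
  Position 7: "c" => no
  Position 8: "c" => no
  Position 9: "a" => no
  Position 10: "a" => no
  Position 11: "c" => no
  Position 12: "c" => no
Total occurrences: 2

2


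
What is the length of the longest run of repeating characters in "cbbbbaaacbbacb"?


Input: "cbbbbaaacbbacb"
Scanning for longest run:
  Position 1 ('b'): new char, reset run to 1
  Position 2 ('b'): continues run of 'b', length=2
  Position 3 ('b'): continues run of 'b', length=3
  Position 4 ('b'): continues run of 'b', length=4
  Position 5 ('a'): new char, reset run to 1
  Position 6 ('a'): continues run of 'a', length=2
  Position 7 ('a'): continues run of 'a', length=3
  Position 8 ('c'): new char, reset run to 1
  Position 9 ('b'): new char, reset run to 1
  Position 10 ('b'): continues run of 'b', length=2
  Position 11 ('a'): new char, reset run to 1
  Position 12 ('c'): new char, reset run to 1
  Position 13 ('b'): new char, reset run to 1
Longest run: 'b' with length 4

4


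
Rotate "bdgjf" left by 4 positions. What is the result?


Input: "bdgjf", rotate left by 4
First 4 characters: "bdgj"
Remaining characters: "f"
Concatenate remaining + first: "f" + "bdgj" = "fbdgj"

fbdgj


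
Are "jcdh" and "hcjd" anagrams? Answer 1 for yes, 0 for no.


Strings: "jcdh", "hcjd"
Sorted first:  cdhj
Sorted second: cdhj
Sorted forms match => anagrams

1


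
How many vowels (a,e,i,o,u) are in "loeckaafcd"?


Input: loeckaafcd
Checking each character:
  'l' at position 0: consonant
  'o' at position 1: vowel (running total: 1)
  'e' at position 2: vowel (running total: 2)
  'c' at position 3: consonant
  'k' at position 4: consonant
  'a' at position 5: vowel (running total: 3)
  'a' at position 6: vowel (running total: 4)
  'f' at position 7: consonant
  'c' at position 8: consonant
  'd' at position 9: consonant
Total vowels: 4

4
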